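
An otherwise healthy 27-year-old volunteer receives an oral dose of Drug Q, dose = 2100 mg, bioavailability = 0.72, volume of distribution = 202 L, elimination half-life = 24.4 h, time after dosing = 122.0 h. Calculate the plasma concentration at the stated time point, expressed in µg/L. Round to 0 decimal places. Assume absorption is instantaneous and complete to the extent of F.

234 µg/L

Amount reaching circulation = F × Dose = 0.72 × 2100 = 1512 mg
C₀ = F·Dose / Vd = 1512 / 202 = 7.485 mg/L
k = ln2 / t½ = 0.693147 / 24.4 = 0.02841 h⁻¹
t / t½ = 122.0 / 24.4 = 5 half-lives
C = C₀ × (1/2)^5 = 7.485 × 0.03125 = 0.2339 mg/L
Convert: 0.2339 mg/L × 1000 = 233.9 µg/L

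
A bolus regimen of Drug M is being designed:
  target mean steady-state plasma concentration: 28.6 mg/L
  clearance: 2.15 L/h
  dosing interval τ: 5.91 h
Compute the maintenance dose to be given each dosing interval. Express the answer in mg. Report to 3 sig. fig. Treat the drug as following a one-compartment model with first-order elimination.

At steady state, Dose/τ = Css × CL.
Dose = Css × CL × τ = 28.6 × 2.150 × 5.91 = 363.4 mg

363 mg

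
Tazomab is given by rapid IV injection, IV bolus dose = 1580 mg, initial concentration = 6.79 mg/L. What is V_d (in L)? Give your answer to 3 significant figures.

Vd = Dose / C₀ = 1580 / 6.79 = 232.7 L

233 L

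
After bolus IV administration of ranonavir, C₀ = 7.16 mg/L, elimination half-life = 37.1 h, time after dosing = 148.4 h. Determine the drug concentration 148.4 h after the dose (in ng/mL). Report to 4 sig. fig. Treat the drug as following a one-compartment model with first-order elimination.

k = ln2 / t½ = 0.693147 / 37.1 = 0.01868 h⁻¹
t / t½ = 148.4 / 37.1 = 4 half-lives
C = C₀ × (1/2)^4 = 7.160 × 0.06250 = 0.4475 mg/L
Convert: 0.4475 mg/L × 1000 = 447.5 ng/mL

447.5 ng/mL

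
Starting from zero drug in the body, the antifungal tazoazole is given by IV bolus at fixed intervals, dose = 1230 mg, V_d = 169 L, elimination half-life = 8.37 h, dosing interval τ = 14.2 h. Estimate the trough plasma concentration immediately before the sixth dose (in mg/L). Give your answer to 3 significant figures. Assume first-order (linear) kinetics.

C₀ per dose = Dose / Vd = 1230 / 169 = 7.278 mg/L
k = ln2 / t½ = 0.693147 / 8.37 = 0.08281 h⁻¹
Fraction remaining after one interval: r = e^(−kτ) = e^(−0.08281 × 14.2) = 0.3085
Before dose 6, 5 doses have been given (aged 1τ, 2τ, 3τ, 4τ, 5τ).
C_trough = C₀ × (r + r² + … + r^5) = C₀ × r(1−r^5)/(1−r)
        = 7.278 × 0.3085 × (1 − 0.002794) / (1 − 0.3085) = 3.238 mg/L

3.24 mg/L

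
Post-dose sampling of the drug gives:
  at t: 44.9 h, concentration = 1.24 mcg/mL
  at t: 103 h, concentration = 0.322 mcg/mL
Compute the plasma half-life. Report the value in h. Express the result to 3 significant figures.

29.9 h

k = ln(C₁/C₂) / (t₂ − t₁) = ln(1.24/0.322) / (103 − 44.9)
  = 1.348 / 58.10 = 0.02320 h⁻¹
t½ = ln2 / k = 0.693147 / 0.02320 = 29.88 h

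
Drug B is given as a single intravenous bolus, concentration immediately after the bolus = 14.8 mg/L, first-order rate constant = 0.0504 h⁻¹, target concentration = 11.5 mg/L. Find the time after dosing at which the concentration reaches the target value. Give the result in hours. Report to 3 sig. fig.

t = ln(C₀ / C) / k = ln(14.80 / 11.5) / 0.05040
  = ln(1.287) / 0.05040 = 0.2523 / 0.05040 = 5.006 h

5.01 h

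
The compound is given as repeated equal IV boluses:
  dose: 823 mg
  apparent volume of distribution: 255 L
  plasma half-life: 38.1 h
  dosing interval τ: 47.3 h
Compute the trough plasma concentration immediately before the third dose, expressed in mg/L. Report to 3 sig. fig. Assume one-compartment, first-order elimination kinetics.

C₀ per dose = Dose / Vd = 823 / 255 = 3.227 mg/L
k = ln2 / t½ = 0.693147 / 38.1 = 0.01819 h⁻¹
Fraction remaining after one interval: r = e^(−kτ) = e^(−0.01819 × 47.3) = 0.4230
Before dose 3, 2 doses have been given (aged 1τ, 2τ).
C_trough = C₀ × (r + r²) = 3.227 × (0.4230 + 0.1789) = 1.942 mg/L

1.94 mg/L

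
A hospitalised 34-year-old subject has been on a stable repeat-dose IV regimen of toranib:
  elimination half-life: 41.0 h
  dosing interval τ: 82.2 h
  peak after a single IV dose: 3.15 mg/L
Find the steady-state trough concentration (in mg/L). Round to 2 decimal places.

k = ln2 / t½ = 0.693147 / 41.0 = 0.01691 h⁻¹
e^(−kτ) = e^(−0.01691 × 82.2) = 0.2491
Accumulation ratio R = 1 / (1 − e^(−kτ)) = 1 / (1 − 0.2491) = 1.332
Steady-state trough = C₀ × R × e^(−kτ) = 3.15 × 1.332 × 0.2491 = 1.045 mg/L

1.05 mg/L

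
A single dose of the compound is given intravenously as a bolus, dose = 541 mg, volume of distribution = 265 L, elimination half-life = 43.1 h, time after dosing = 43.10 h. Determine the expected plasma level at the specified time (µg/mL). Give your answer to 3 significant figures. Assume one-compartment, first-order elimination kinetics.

C₀ = Dose / Vd = 541.0 / 265 = 2.042 mg/L
k = ln2 / t½ = 0.693147 / 43.1 = 0.01608 h⁻¹
t / t½ = 43.10 / 43.1 = 1 half-lives
C = C₀ × (1/2)^1 = 2.042 × 0.5000 = 1.021 mg/L
(1.021 mg/L = 1.021 µg/mL)

1.02 µg/mL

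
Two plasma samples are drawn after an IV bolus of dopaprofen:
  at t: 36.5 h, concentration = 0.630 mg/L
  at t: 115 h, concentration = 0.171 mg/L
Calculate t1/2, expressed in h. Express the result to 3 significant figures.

k = ln(C₁/C₂) / (t₂ − t₁) = ln(0.630/0.171) / (115 − 36.5)
  = 1.304 / 78.50 = 0.01661 h⁻¹
t½ = ln2 / k = 0.693147 / 0.01661 = 41.73 h

41.7 h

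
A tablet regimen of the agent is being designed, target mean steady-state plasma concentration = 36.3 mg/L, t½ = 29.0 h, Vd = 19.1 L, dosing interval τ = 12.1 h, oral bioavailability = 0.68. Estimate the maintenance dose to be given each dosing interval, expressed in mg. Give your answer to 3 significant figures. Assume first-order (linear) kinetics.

k = ln2 / t½ = 0.693147 / 29.0 = 0.02390 h⁻¹
CL = k × Vd = 0.02390 × 19.1 = 0.4565 L/h
At steady state, F × (Dose/τ) = Css × CL.
Dose = Css × CL × τ / F = 36.3 × 0.4565 × 12.1 / 0.68 = 294.9 mg

295 mg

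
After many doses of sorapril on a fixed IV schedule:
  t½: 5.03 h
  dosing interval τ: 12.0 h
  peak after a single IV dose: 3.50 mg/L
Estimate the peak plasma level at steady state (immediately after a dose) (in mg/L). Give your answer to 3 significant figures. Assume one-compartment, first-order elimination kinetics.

k = ln2 / t½ = 0.693147 / 5.03 = 0.1378 h⁻¹
e^(−kτ) = e^(−0.1378 × 12.0) = 0.1914
Accumulation ratio R = 1 / (1 − e^(−kτ)) = 1 / (1 − 0.1914) = 1.237
Steady-state peak = C₀ × R = 3.50 × 1.237 = 4.330 mg/L

4.33 mg/L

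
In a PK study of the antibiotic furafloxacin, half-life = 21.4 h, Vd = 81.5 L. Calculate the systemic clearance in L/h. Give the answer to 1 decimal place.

2.6 L/h

k = ln2 / t½ = 0.693147 / 21.4 = 0.03239 h⁻¹
CL = k × Vd = 0.03239 × 81.5 = 2.640 L/h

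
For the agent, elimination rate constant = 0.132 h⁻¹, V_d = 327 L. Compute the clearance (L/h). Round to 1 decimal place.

CL = k × Vd = 0.132 × 327 = 43.16 L/h

43.2 L/h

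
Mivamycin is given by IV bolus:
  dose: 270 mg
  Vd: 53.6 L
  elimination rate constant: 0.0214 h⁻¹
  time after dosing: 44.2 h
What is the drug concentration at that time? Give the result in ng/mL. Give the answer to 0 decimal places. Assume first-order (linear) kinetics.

1956 ng/mL

C₀ = Dose / Vd = 270.0 / 53.6 = 5.037 mg/L
C = C₀ · e^(−k·t) = 5.037 × e^(−0.02140 × 44.2)
  = 5.037 × 0.3883 = 1.956 mg/L
Convert: 1.956 mg/L × 1000 = 1956 ng/mL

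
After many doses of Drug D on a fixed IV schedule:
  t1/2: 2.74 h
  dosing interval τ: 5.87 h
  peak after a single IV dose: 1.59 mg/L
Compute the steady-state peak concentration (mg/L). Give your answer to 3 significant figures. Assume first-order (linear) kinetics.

2.06 mg/L

k = ln2 / t½ = 0.693147 / 2.74 = 0.2530 h⁻¹
e^(−kτ) = e^(−0.2530 × 5.87) = 0.2265
Accumulation ratio R = 1 / (1 − e^(−kτ)) = 1 / (1 − 0.2265) = 1.293
Steady-state peak = C₀ × R = 1.59 × 1.293 = 2.056 mg/L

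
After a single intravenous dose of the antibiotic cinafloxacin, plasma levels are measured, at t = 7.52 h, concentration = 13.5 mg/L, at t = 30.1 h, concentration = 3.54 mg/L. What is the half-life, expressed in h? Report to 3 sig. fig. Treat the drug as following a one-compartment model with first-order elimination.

11.7 h

k = ln(C₁/C₂) / (t₂ − t₁) = ln(13.5/3.54) / (30.1 − 7.52)
  = 1.339 / 22.58 = 0.05930 h⁻¹
t½ = ln2 / k = 0.693147 / 0.05930 = 11.69 h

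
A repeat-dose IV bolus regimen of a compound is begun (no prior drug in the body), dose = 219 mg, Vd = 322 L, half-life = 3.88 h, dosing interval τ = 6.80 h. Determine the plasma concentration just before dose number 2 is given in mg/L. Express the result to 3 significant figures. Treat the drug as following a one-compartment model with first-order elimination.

0.202 mg/L

C₀ per dose = Dose / Vd = 219 / 322 = 0.6801 mg/L
k = ln2 / t½ = 0.693147 / 3.88 = 0.1786 h⁻¹
Fraction remaining after one interval: r = e^(−kτ) = e^(−0.1786 × 6.80) = 0.2969
Before dose 2, 1 dose has been given (aged 1τ).
C_trough = C₀ × r = 0.6801 × 0.2969 = 0.2019 mg/L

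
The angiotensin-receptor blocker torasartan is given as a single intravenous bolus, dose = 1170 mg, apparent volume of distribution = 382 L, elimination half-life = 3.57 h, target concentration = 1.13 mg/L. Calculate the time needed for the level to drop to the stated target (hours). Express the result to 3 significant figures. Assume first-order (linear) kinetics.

C₀ = Dose / Vd = 1170 / 382 = 3.063 mg/L
k = ln2 / t½ = 0.693147 / 3.57 = 0.1942 h⁻¹
t = ln(C₀ / C) / k = ln(3.063 / 1.13) / 0.1942
  = ln(2.711) / 0.1942 = 0.9973 / 0.1942 = 5.135 h

5.14 h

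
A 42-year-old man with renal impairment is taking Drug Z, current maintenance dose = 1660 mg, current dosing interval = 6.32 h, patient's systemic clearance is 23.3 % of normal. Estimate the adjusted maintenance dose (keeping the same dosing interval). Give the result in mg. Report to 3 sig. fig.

To keep the same average steady-state level, dosing rate must scale with clearance.
CL ratio = 23.3 / 100 = 0.2330
New dose (same interval) = 1660 × 0.2330 = 386.8 mg

387 mg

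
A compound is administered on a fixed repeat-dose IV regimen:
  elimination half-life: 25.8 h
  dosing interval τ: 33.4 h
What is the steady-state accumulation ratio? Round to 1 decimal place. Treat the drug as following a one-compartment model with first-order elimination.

1.7

k = ln2 / t½ = 0.693147 / 25.8 = 0.02687 h⁻¹
e^(−kτ) = e^(−0.02687 × 33.4) = 0.4076
Accumulation ratio R = 1 / (1 − e^(−kτ)) = 1 / (1 − 0.4076) = 1.688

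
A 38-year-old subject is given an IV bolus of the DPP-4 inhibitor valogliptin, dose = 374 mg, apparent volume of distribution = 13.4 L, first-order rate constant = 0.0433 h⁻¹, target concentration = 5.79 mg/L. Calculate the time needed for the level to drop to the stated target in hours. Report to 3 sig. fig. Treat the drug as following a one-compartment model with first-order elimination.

36.3 h

C₀ = Dose / Vd = 374.0 / 13.4 = 27.91 mg/L
t = ln(C₀ / C) / k = ln(27.91 / 5.79) / 0.04330
  = ln(4.820) / 0.04330 = 1.573 / 0.04330 = 36.33 h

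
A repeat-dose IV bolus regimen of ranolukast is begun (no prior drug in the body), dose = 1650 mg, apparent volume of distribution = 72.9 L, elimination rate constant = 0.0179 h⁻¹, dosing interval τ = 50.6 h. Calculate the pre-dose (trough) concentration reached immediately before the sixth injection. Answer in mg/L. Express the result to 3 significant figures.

15.2 mg/L

C₀ per dose = Dose / Vd = 1650 / 72.9 = 22.63 mg/L
Fraction remaining after one interval: r = e^(−kτ) = e^(−0.01790 × 50.6) = 0.4042
Before dose 6, 5 doses have been given (aged 1τ, 2τ, 3τ, 4τ, 5τ).
C_trough = C₀ × (r + r² + … + r^5) = C₀ × r(1−r^5)/(1−r)
        = 22.63 × 0.4042 × (1 − 0.01079) / (1 − 0.4042) = 15.19 mg/L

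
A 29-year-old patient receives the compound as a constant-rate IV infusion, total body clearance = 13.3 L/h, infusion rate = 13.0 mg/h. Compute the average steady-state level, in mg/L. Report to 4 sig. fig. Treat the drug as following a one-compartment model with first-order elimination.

At steady state Css = R₀ / CL = 13.0 / 13.30 = 0.9774 mg/L

0.9774 mg/L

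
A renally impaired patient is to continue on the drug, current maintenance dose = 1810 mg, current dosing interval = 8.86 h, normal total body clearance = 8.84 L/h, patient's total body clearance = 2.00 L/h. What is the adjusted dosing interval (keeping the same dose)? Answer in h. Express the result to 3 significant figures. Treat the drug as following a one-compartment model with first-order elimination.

39.2 h

To keep the same average steady-state level, dosing rate must scale with clearance.
CL ratio = 2.00 / 8.84 = 0.2262
New interval (same dose) = 8.86 / 0.2262 = 39.17 h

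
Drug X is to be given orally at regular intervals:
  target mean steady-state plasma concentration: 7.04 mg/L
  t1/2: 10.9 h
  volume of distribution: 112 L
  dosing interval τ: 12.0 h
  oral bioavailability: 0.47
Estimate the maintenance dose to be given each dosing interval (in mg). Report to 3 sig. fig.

1280 mg

k = ln2 / t½ = 0.693147 / 10.9 = 0.06359 h⁻¹
CL = k × Vd = 0.06359 × 112 = 7.122 L/h
At steady state, F × (Dose/τ) = Css × CL.
Dose = Css × CL × τ / F = 7.04 × 7.122 × 12.0 / 0.47 = 1280 mg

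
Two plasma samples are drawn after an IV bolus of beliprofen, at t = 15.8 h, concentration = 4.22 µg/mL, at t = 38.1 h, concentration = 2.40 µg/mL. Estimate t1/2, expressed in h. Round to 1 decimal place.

k = ln(C₁/C₂) / (t₂ − t₁) = ln(4.22/2.40) / (38.1 − 15.8)
  = 0.5644 / 22.30 = 0.02531 h⁻¹
t½ = ln2 / k = 0.693147 / 0.02531 = 27.39 h

27.4 h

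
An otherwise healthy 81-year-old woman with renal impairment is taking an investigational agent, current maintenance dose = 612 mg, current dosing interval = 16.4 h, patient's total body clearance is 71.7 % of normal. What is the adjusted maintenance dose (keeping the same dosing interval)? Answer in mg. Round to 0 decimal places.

439 mg

To keep the same average steady-state level, dosing rate must scale with clearance.
CL ratio = 71.7 / 100 = 0.7170
New dose (same interval) = 612 × 0.7170 = 438.8 mg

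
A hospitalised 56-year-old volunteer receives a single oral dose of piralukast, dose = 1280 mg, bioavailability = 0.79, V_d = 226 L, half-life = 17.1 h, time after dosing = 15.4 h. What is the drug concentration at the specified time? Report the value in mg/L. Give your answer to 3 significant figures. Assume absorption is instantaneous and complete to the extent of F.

2.40 mg/L

Amount reaching circulation = F × Dose = 0.79 × 1280 = 1011 mg
C₀ = F·Dose / Vd = 1011 / 226 = 4.473 mg/L
k = ln2 / t½ = 0.693147 / 17.1 = 0.04053 h⁻¹
C = C₀ · e^(−k·t) = 4.473 × e^(−0.04053 × 15.4)
  = 4.473 × 0.5357 = 2.396 mg/L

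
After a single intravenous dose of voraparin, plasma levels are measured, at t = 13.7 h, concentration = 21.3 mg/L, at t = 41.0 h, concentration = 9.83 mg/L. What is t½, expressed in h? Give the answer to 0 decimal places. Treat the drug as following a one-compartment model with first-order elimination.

24 h

k = ln(C₁/C₂) / (t₂ − t₁) = ln(21.3/9.83) / (41.0 − 13.7)
  = 0.7733 / 27.30 = 0.02833 h⁻¹
t½ = ln2 / k = 0.693147 / 0.02833 = 24.47 h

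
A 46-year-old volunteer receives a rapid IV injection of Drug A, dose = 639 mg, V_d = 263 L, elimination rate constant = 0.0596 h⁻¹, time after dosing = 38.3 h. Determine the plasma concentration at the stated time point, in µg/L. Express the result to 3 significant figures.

C₀ = Dose / Vd = 639.0 / 263 = 2.430 mg/L
C = C₀ · e^(−k·t) = 2.430 × e^(−0.05960 × 38.3)
  = 2.430 × 0.1020 = 0.2479 mg/L
Convert: 0.2479 mg/L × 1000 = 247.9 µg/L

248 µg/L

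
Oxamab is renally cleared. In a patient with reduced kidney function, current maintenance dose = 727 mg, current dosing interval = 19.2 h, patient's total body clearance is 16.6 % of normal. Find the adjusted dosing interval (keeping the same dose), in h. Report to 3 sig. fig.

116 h

To keep the same average steady-state level, dosing rate must scale with clearance.
CL ratio = 16.6 / 100 = 0.1660
New interval (same dose) = 19.2 / 0.1660 = 115.7 h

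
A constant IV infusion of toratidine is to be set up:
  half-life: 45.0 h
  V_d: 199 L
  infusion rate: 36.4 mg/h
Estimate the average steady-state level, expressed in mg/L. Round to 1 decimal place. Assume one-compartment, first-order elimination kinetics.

11.9 mg/L

k = ln2 / t½ = 0.693147 / 45.0 = 0.01540 h⁻¹
CL = k × Vd = 0.01540 × 199 = 3.065 L/h
At steady state Css = R₀ / CL = 36.4 / 3.065 = 11.88 mg/L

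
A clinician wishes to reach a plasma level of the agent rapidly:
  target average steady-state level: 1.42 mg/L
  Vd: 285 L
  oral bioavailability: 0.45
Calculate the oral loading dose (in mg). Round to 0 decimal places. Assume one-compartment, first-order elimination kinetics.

LD = Css × Vd / F = 1.42 × 285 / 0.45 = 899.3 mg

899 mg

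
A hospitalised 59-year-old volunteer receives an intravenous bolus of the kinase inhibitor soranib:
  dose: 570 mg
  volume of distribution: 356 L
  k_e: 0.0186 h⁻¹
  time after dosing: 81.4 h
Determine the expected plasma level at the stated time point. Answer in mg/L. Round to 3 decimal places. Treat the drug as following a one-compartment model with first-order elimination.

0.352 mg/L

C₀ = Dose / Vd = 570.0 / 356 = 1.601 mg/L
C = C₀ · e^(−k·t) = 1.601 × e^(−0.01860 × 81.4)
  = 1.601 × 0.2200 = 0.3522 mg/L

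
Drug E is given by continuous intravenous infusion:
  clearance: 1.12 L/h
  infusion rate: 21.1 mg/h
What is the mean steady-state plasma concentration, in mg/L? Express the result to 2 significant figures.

At steady state Css = R₀ / CL = 21.1 / 1.120 = 18.84 mg/L

19 mg/L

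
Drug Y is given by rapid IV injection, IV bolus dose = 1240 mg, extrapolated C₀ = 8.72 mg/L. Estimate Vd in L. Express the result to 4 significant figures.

142.2 L

Vd = Dose / C₀ = 1240 / 8.72 = 142.2 L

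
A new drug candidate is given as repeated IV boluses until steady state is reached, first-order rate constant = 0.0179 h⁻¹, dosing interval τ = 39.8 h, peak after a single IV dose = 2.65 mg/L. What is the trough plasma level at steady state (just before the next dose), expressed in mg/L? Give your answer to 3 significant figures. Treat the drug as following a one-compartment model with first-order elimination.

2.55 mg/L

e^(−kτ) = e^(−0.01790 × 39.8) = 0.4905
Accumulation ratio R = 1 / (1 − e^(−kτ)) = 1 / (1 − 0.4905) = 1.963
Steady-state trough = C₀ × R × e^(−kτ) = 2.65 × 1.963 × 0.4905 = 2.552 mg/L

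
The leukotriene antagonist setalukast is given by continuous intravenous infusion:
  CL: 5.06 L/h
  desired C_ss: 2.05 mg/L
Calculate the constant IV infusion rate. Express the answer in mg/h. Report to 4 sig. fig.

At steady state, infusion rate R₀ = Css × CL = 2.05 × 5.060 = 10.37 mg/h

10.37 mg/h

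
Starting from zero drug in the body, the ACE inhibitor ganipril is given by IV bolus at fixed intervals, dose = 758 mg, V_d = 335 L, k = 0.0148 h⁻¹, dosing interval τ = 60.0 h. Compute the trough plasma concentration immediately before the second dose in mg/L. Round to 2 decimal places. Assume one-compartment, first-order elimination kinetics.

C₀ per dose = Dose / Vd = 758 / 335 = 2.263 mg/L
Fraction remaining after one interval: r = e^(−kτ) = e^(−0.01480 × 60.0) = 0.4115
Before dose 2, 1 dose has been given (aged 1τ).
C_trough = C₀ × r = 2.263 × 0.4115 = 0.9312 mg/L

0.93 mg/L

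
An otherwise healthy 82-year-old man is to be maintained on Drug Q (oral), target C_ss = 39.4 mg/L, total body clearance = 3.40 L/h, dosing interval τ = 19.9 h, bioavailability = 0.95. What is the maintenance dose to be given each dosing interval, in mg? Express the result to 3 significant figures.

At steady state, F × (Dose/τ) = Css × CL.
Dose = Css × CL × τ / F = 39.4 × 3.400 × 19.9 / 0.95 = 2806 mg

2810 mg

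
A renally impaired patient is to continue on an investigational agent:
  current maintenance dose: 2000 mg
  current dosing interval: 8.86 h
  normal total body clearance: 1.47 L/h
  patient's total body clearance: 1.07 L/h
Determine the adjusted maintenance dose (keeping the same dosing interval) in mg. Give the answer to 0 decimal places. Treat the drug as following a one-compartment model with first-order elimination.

1456 mg

To keep the same average steady-state level, dosing rate must scale with clearance.
CL ratio = 1.07 / 1.47 = 0.7279
New dose (same interval) = 2000 × 0.7279 = 1456 mg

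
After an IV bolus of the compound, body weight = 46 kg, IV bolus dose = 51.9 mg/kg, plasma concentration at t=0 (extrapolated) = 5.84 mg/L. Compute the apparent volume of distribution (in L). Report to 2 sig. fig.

410 L

Dose = 51.9 × 46 = 2387 mg
Vd = Dose / C₀ = 2387 / 5.84 = 408.7 L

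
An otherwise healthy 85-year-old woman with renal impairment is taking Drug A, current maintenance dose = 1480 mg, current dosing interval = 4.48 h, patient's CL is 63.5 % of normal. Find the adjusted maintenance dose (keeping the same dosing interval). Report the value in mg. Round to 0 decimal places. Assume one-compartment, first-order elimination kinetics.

To keep the same average steady-state level, dosing rate must scale with clearance.
CL ratio = 63.5 / 100 = 0.6350
New dose (same interval) = 1480 × 0.6350 = 939.8 mg

940 mg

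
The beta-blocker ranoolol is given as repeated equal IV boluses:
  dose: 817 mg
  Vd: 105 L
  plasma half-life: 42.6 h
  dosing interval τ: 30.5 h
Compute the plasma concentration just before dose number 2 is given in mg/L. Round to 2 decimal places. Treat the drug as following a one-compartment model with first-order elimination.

C₀ per dose = Dose / Vd = 817 / 105 = 7.781 mg/L
k = ln2 / t½ = 0.693147 / 42.6 = 0.01627 h⁻¹
Fraction remaining after one interval: r = e^(−kτ) = e^(−0.01627 × 30.5) = 0.6088
Before dose 2, 1 dose has been given (aged 1τ).
C_trough = C₀ × r = 7.781 × 0.6088 = 4.737 mg/L

4.74 mg/L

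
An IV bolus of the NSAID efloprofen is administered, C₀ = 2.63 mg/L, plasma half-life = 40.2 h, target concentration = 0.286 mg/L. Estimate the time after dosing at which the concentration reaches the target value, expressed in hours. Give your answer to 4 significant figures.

128.7 h

k = ln2 / t½ = 0.693147 / 40.2 = 0.01724 h⁻¹
t = ln(C₀ / C) / k = ln(2.630 / 0.286) / 0.01724
  = ln(9.196) / 0.01724 = 2.219 / 0.01724 = 128.7 h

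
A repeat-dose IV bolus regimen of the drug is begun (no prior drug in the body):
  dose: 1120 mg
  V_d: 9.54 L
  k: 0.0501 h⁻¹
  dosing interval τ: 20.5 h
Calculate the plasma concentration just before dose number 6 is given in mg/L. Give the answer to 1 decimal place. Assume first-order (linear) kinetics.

65.1 mg/L

C₀ per dose = Dose / Vd = 1120 / 9.54 = 117.4 mg/L
Fraction remaining after one interval: r = e^(−kτ) = e^(−0.05010 × 20.5) = 0.3581
Before dose 6, 5 doses have been given (aged 1τ, 2τ, 3τ, 4τ, 5τ).
C_trough = C₀ × (r + r² + … + r^5) = C₀ × r(1−r^5)/(1−r)
        = 117.4 × 0.3581 × (1 − 0.005889) / (1 − 0.3581) = 65.11 mg/L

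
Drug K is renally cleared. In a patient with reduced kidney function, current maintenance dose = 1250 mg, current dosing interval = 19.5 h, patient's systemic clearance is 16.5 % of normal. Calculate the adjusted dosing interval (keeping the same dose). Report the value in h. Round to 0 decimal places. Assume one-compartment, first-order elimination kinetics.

118 h

To keep the same average steady-state level, dosing rate must scale with clearance.
CL ratio = 16.5 / 100 = 0.1650
New interval (same dose) = 19.5 / 0.1650 = 118.2 h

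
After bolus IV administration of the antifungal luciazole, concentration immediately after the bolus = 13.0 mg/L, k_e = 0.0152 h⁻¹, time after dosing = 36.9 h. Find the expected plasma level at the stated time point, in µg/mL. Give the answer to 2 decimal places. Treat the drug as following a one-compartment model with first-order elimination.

C = C₀ · e^(−k·t) = 13.00 × e^(−0.01520 × 36.9)
  = 13.00 × 0.5707 = 7.419 mg/L
(7.419 mg/L = 7.419 µg/mL)

7.42 µg/mL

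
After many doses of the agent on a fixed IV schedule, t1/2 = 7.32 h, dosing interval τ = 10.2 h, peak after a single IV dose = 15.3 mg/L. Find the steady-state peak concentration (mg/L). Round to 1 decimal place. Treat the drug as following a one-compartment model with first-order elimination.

24.7 mg/L

k = ln2 / t½ = 0.693147 / 7.32 = 0.09469 h⁻¹
e^(−kτ) = e^(−0.09469 × 10.2) = 0.3807
Accumulation ratio R = 1 / (1 − e^(−kτ)) = 1 / (1 − 0.3807) = 1.615
Steady-state peak = C₀ × R = 15.3 × 1.615 = 24.71 mg/L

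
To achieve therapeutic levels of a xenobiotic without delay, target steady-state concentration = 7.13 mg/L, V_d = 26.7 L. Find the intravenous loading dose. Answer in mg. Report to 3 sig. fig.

190 mg

LD = Css × Vd = 7.13 × 26.7 = 190.4 mg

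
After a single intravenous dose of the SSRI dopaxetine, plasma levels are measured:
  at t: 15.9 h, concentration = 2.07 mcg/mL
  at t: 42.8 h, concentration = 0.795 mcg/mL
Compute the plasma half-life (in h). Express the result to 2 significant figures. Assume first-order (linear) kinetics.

19 h

k = ln(C₁/C₂) / (t₂ − t₁) = ln(2.07/0.795) / (42.8 − 15.9)
  = 0.9570 / 26.90 = 0.03558 h⁻¹
t½ = ln2 / k = 0.693147 / 0.03558 = 19.48 h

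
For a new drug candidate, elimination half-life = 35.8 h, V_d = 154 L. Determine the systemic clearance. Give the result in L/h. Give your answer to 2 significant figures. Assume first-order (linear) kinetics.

k = ln2 / t½ = 0.693147 / 35.8 = 0.01936 h⁻¹
CL = k × Vd = 0.01936 × 154 = 2.981 L/h

3.0 L/h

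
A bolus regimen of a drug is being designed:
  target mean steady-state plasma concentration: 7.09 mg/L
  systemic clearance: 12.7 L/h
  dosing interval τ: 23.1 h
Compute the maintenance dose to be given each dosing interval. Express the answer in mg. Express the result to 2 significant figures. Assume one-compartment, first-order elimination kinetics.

2100 mg

At steady state, Dose/τ = Css × CL.
Dose = Css × CL × τ = 7.09 × 12.70 × 23.1 = 2080 mg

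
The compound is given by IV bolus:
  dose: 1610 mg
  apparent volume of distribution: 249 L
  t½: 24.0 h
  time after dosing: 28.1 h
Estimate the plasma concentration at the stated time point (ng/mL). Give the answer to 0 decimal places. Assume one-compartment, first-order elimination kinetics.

C₀ = Dose / Vd = 1610 / 249 = 6.466 mg/L
k = ln2 / t½ = 0.693147 / 24.0 = 0.02888 h⁻¹
C = C₀ · e^(−k·t) = 6.466 × e^(−0.02888 × 28.1)
  = 6.466 × 0.4442 = 2.872 mg/L
Convert: 2.872 mg/L × 1000 = 2872 ng/mL

2872 ng/mL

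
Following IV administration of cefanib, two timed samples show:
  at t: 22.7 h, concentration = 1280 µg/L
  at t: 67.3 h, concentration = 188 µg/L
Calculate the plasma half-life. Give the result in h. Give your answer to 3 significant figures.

16.1 h

k = ln(C₁/C₂) / (t₂ − t₁) = ln(1280/188) / (67.3 − 22.7)
  = 1.918 / 44.60 = 0.04300 h⁻¹
t½ = ln2 / k = 0.693147 / 0.04300 = 16.12 h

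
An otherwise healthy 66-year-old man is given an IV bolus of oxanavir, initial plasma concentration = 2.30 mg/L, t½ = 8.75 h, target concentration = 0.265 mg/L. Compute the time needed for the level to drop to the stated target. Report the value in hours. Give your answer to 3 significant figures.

27.3 h

k = ln2 / t½ = 0.693147 / 8.75 = 0.07922 h⁻¹
t = ln(C₀ / C) / k = ln(2.300 / 0.265) / 0.07922
  = ln(8.679) / 0.07922 = 2.161 / 0.07922 = 27.28 h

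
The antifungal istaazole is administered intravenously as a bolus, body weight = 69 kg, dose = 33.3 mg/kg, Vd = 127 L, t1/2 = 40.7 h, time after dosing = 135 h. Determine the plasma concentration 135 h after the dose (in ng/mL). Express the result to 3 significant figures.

1820 ng/mL

Total dose = 33.3 × 69 = 2298 mg
C₀ = Dose / Vd = 2298 / 127 = 18.09 mg/L
k = ln2 / t½ = 0.693147 / 40.7 = 0.01703 h⁻¹
C = C₀ · e^(−k·t) = 18.09 × e^(−0.01703 × 135)
  = 18.09 × 0.1004 = 1.816 mg/L
Convert: 1.816 mg/L × 1000 = 1816 ng/mL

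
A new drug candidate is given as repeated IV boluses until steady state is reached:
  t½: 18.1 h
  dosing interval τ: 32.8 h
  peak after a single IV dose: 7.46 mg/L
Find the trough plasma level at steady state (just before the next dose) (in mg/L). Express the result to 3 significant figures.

k = ln2 / t½ = 0.693147 / 18.1 = 0.03830 h⁻¹
e^(−kτ) = e^(−0.03830 × 32.8) = 0.2847
Accumulation ratio R = 1 / (1 − e^(−kτ)) = 1 / (1 − 0.2847) = 1.398
Steady-state trough = C₀ × R × e^(−kτ) = 7.46 × 1.398 × 0.2847 = 2.969 mg/L

2.97 mg/L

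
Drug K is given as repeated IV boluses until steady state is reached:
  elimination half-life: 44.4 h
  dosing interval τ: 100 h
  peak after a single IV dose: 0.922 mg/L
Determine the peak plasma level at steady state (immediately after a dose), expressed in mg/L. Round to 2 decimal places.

k = ln2 / t½ = 0.693147 / 44.4 = 0.01561 h⁻¹
e^(−kτ) = e^(−0.01561 × 100) = 0.2099
Accumulation ratio R = 1 / (1 − e^(−kτ)) = 1 / (1 − 0.2099) = 1.266
Steady-state peak = C₀ × R = 0.922 × 1.266 = 1.167 mg/L

1.17 mg/L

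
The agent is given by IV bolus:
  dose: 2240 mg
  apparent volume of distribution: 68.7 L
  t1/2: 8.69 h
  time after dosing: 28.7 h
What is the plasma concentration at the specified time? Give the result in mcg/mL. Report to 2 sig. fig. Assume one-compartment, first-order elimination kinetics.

3.3 mcg/mL

C₀ = Dose / Vd = 2240 / 68.7 = 32.61 mg/L
k = ln2 / t½ = 0.693147 / 8.69 = 0.07976 h⁻¹
C = C₀ · e^(−k·t) = 32.61 × e^(−0.07976 × 28.7)
  = 32.61 × 0.1014 = 3.307 mg/L
(3.307 mg/L = 3.307 mcg/mL)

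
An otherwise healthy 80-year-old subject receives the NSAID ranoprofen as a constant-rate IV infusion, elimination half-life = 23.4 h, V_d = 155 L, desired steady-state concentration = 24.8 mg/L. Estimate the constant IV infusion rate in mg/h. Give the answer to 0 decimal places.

114 mg/h

k = ln2 / t½ = 0.693147 / 23.4 = 0.02962 h⁻¹
CL = k × Vd = 0.02962 × 155 = 4.591 L/h
At steady state, infusion rate R₀ = Css × CL = 24.8 × 4.591 = 113.9 mg/h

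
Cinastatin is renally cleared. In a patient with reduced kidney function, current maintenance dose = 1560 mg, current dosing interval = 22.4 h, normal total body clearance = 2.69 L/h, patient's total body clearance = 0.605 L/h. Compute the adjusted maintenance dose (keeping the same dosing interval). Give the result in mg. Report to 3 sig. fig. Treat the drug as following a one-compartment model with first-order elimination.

351 mg

To keep the same average steady-state level, dosing rate must scale with clearance.
CL ratio = 0.605 / 2.69 = 0.2249
New dose (same interval) = 1560 × 0.2249 = 350.8 mg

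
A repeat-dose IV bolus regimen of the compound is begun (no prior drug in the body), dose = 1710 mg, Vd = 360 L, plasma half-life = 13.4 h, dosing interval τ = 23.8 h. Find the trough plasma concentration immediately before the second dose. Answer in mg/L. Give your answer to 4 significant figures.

1.387 mg/L

C₀ per dose = Dose / Vd = 1710 / 360 = 4.750 mg/L
k = ln2 / t½ = 0.693147 / 13.4 = 0.05173 h⁻¹
Fraction remaining after one interval: r = e^(−kτ) = e^(−0.05173 × 23.8) = 0.2919
Before dose 2, 1 dose has been given (aged 1τ).
C_trough = C₀ × r = 4.750 × 0.2919 = 1.387 mg/L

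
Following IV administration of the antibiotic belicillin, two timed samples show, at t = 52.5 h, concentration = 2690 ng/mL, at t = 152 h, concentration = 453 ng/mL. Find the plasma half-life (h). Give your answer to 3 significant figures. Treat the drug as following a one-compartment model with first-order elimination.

k = ln(C₁/C₂) / (t₂ − t₁) = ln(2690/453) / (152 − 52.5)
  = 1.781 / 99.50 = 0.01790 h⁻¹
t½ = ln2 / k = 0.693147 / 0.01790 = 38.72 h

38.7 h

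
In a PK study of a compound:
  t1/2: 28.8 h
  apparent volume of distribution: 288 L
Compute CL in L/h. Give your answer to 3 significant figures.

k = ln2 / t½ = 0.693147 / 28.8 = 0.02407 h⁻¹
CL = k × Vd = 0.02407 × 288 = 6.932 L/h

6.93 L/h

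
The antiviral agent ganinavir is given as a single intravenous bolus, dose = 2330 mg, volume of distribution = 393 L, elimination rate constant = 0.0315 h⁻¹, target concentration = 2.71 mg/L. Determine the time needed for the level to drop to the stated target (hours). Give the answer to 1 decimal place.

24.9 h

C₀ = Dose / Vd = 2330 / 393 = 5.929 mg/L
t = ln(C₀ / C) / k = ln(5.929 / 2.71) / 0.03150
  = ln(2.188) / 0.03150 = 0.7830 / 0.03150 = 24.86 h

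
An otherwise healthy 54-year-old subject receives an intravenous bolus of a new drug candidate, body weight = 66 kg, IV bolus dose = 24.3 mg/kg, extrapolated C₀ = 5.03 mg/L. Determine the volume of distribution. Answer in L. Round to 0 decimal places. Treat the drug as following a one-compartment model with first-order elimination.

Dose = 24.3 × 66 = 1604 mg
Vd = Dose / C₀ = 1604 / 5.03 = 318.9 L

319 L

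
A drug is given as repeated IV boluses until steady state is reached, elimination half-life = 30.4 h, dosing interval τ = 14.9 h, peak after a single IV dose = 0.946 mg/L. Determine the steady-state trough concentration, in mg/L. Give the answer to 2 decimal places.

k = ln2 / t½ = 0.693147 / 30.4 = 0.02280 h⁻¹
e^(−kτ) = e^(−0.02280 × 14.9) = 0.7120
Accumulation ratio R = 1 / (1 − e^(−kτ)) = 1 / (1 − 0.7120) = 3.472
Steady-state trough = C₀ × R × e^(−kτ) = 0.946 × 3.472 × 0.7120 = 2.339 mg/L

2.34 mg/L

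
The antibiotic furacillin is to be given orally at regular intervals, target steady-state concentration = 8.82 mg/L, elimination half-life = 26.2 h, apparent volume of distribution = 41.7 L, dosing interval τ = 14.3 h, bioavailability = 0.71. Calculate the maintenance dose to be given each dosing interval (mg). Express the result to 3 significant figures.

196 mg

k = ln2 / t½ = 0.693147 / 26.2 = 0.02646 h⁻¹
CL = k × Vd = 0.02646 × 41.7 = 1.103 L/h
At steady state, F × (Dose/τ) = Css × CL.
Dose = Css × CL × τ / F = 8.82 × 1.103 × 14.3 / 0.71 = 195.9 mg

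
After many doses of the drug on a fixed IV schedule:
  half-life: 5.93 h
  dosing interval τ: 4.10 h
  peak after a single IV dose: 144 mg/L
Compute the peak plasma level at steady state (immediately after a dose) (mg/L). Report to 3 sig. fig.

378 mg/L

k = ln2 / t½ = 0.693147 / 5.93 = 0.1169 h⁻¹
e^(−kτ) = e^(−0.1169 × 4.10) = 0.6192
Accumulation ratio R = 1 / (1 − e^(−kτ)) = 1 / (1 − 0.6192) = 2.626
Steady-state peak = C₀ × R = 144 × 2.626 = 378.1 mg/L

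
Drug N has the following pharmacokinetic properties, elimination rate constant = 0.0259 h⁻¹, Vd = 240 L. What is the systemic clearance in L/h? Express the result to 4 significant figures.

CL = k × Vd = 0.0259 × 240 = 6.216 L/h

6.216 L/h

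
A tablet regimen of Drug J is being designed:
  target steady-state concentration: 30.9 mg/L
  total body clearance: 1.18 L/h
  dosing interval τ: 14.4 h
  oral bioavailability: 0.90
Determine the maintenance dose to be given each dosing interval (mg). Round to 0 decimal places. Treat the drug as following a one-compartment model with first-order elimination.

583 mg

At steady state, F × (Dose/τ) = Css × CL.
Dose = Css × CL × τ / F = 30.9 × 1.180 × 14.4 / 0.90 = 583.4 mg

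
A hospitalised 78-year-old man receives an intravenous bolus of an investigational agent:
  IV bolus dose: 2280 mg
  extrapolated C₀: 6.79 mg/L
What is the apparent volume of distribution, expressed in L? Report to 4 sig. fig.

Vd = Dose / C₀ = 2280 / 6.79 = 335.8 L

335.8 L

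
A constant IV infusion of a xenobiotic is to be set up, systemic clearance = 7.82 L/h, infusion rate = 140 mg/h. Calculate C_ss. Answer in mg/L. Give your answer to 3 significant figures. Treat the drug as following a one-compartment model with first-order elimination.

17.9 mg/L

At steady state Css = R₀ / CL = 140 / 7.820 = 17.90 mg/L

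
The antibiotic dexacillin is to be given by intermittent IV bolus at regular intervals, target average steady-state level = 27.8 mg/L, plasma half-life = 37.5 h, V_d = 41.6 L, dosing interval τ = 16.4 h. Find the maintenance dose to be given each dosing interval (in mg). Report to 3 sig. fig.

k = ln2 / t½ = 0.693147 / 37.5 = 0.01848 h⁻¹
CL = k × Vd = 0.01848 × 41.6 = 0.7688 L/h
At steady state, Dose/τ = Css × CL.
Dose = Css × CL × τ = 27.8 × 0.7688 × 16.4 = 350.5 mg

351 mg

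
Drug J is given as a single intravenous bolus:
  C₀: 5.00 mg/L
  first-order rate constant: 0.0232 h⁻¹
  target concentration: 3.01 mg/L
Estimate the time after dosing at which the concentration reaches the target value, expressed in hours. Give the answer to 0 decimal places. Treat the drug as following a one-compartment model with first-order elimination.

t = ln(C₀ / C) / k = ln(5.000 / 3.01) / 0.02320
  = ln(1.661) / 0.02320 = 0.5074 / 0.02320 = 21.87 h

22 h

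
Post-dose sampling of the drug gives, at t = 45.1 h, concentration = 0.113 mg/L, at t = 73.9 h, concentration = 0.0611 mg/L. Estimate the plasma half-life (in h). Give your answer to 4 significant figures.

k = ln(C₁/C₂) / (t₂ − t₁) = ln(0.113/0.0611) / (73.9 − 45.1)
  = 0.6149 / 28.80 = 0.02135 h⁻¹
t½ = ln2 / k = 0.693147 / 0.02135 = 32.47 h

32.47 h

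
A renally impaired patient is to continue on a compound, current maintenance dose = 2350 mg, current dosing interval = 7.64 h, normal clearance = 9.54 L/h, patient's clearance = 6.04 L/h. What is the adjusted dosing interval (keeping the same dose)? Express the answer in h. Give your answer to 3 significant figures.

12.1 h

To keep the same average steady-state level, dosing rate must scale with clearance.
CL ratio = 6.04 / 9.54 = 0.6331
New interval (same dose) = 7.64 / 0.6331 = 12.07 h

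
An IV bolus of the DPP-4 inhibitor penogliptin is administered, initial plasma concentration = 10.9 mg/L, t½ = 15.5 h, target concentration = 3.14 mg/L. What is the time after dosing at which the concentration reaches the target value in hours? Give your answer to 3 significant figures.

27.8 h

k = ln2 / t½ = 0.693147 / 15.5 = 0.04472 h⁻¹
t = ln(C₀ / C) / k = ln(10.90 / 3.14) / 0.04472
  = ln(3.471) / 0.04472 = 1.244 / 0.04472 = 27.82 h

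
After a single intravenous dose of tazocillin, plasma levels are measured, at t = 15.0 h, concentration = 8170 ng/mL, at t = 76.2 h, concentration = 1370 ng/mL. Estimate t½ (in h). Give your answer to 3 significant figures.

23.8 h

k = ln(C₁/C₂) / (t₂ − t₁) = ln(8170/1370) / (76.2 − 15.0)
  = 1.786 / 61.20 = 0.02918 h⁻¹
t½ = ln2 / k = 0.693147 / 0.02918 = 23.75 h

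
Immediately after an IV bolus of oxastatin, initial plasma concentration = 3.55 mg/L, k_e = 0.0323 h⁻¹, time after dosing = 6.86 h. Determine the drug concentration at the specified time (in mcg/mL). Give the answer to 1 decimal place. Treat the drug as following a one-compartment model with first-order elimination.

2.8 mcg/mL

C = C₀ · e^(−k·t) = 3.550 × e^(−0.03230 × 6.86)
  = 3.550 × 0.8013 = 2.845 mg/L
(2.845 mg/L = 2.845 mcg/mL)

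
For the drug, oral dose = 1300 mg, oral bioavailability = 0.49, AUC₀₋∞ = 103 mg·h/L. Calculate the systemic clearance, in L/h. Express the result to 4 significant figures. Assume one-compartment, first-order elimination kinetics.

CL = F·Dose / AUC = 0.49 × 1300 / 103 = 6.184 L/h

6.184 L/h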